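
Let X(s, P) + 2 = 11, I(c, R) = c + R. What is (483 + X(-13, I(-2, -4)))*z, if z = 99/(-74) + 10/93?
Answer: -694294/1147 ≈ -605.31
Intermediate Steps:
I(c, R) = R + c
X(s, P) = 9 (X(s, P) = -2 + 11 = 9)
z = -8467/6882 (z = 99*(-1/74) + 10*(1/93) = -99/74 + 10/93 = -8467/6882 ≈ -1.2303)
(483 + X(-13, I(-2, -4)))*z = (483 + 9)*(-8467/6882) = 492*(-8467/6882) = -694294/1147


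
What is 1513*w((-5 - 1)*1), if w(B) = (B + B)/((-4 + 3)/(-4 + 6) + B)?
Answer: 36312/13 ≈ 2793.2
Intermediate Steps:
w(B) = 2*B/(-½ + B) (w(B) = (2*B)/(-1/2 + B) = (2*B)/(-1*½ + B) = (2*B)/(-½ + B) = 2*B/(-½ + B))
1513*w((-5 - 1)*1) = 1513*(4*((-5 - 1)*1)/(-1 + 2*((-5 - 1)*1))) = 1513*(4*(-6*1)/(-1 + 2*(-6*1))) = 1513*(4*(-6)/(-1 + 2*(-6))) = 1513*(4*(-6)/(-1 - 12)) = 1513*(4*(-6)/(-13)) = 1513*(4*(-6)*(-1/13)) = 1513*(24/13) = 36312/13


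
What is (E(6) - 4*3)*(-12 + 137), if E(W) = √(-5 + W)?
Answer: -1375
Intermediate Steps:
(E(6) - 4*3)*(-12 + 137) = (√(-5 + 6) - 4*3)*(-12 + 137) = (√1 - 12)*125 = (1 - 12)*125 = -11*125 = -1375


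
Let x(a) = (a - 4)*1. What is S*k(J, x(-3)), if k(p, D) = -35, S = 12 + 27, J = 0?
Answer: -1365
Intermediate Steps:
x(a) = -4 + a (x(a) = (-4 + a)*1 = -4 + a)
S = 39
S*k(J, x(-3)) = 39*(-35) = -1365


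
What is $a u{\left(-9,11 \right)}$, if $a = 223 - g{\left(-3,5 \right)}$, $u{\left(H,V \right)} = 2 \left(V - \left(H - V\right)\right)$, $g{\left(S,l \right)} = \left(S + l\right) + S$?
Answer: $13888$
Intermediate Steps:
$g{\left(S,l \right)} = l + 2 S$
$u{\left(H,V \right)} = - 2 H + 4 V$ ($u{\left(H,V \right)} = 2 \left(- H + 2 V\right) = - 2 H + 4 V$)
$a = 224$ ($a = 223 - \left(5 + 2 \left(-3\right)\right) = 223 - \left(5 - 6\right) = 223 - -1 = 223 + 1 = 224$)
$a u{\left(-9,11 \right)} = 224 \left(\left(-2\right) \left(-9\right) + 4 \cdot 11\right) = 224 \left(18 + 44\right) = 224 \cdot 62 = 13888$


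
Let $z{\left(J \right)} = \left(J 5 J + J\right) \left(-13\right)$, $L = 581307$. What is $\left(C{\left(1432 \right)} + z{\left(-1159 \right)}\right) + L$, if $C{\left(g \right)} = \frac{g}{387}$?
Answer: $- \frac{33559435385}{387} \approx -8.6717 \cdot 10^{7}$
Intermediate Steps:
$C{\left(g \right)} = \frac{g}{387}$ ($C{\left(g \right)} = g \frac{1}{387} = \frac{g}{387}$)
$z{\left(J \right)} = - 65 J^{2} - 13 J$ ($z{\left(J \right)} = \left(5 J J + J\right) \left(-13\right) = \left(5 J^{2} + J\right) \left(-13\right) = \left(J + 5 J^{2}\right) \left(-13\right) = - 65 J^{2} - 13 J$)
$\left(C{\left(1432 \right)} + z{\left(-1159 \right)}\right) + L = \left(\frac{1}{387} \cdot 1432 - - 15067 \left(1 + 5 \left(-1159\right)\right)\right) + 581307 = \left(\frac{1432}{387} - - 15067 \left(1 - 5795\right)\right) + 581307 = \left(\frac{1432}{387} - \left(-15067\right) \left(-5794\right)\right) + 581307 = \left(\frac{1432}{387} - 87298198\right) + 581307 = - \frac{33784401194}{387} + 581307 = - \frac{33559435385}{387}$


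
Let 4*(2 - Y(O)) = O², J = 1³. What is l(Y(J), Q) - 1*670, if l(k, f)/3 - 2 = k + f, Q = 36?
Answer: -2203/4 ≈ -550.75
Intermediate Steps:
J = 1
Y(O) = 2 - O²/4
l(k, f) = 6 + 3*f + 3*k (l(k, f) = 6 + 3*(k + f) = 6 + 3*(f + k) = 6 + (3*f + 3*k) = 6 + 3*f + 3*k)
l(Y(J), Q) - 1*670 = (6 + 3*36 + 3*(2 - ¼*1²)) - 1*670 = (6 + 108 + 3*(2 - ¼*1)) - 670 = (6 + 108 + 3*(2 - ¼)) - 670 = (6 + 108 + 3*(7/4)) - 670 = (6 + 108 + 21/4) - 670 = 477/4 - 670 = -2203/4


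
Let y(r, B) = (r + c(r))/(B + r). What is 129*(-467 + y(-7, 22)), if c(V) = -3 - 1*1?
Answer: -301688/5 ≈ -60338.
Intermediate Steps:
c(V) = -4 (c(V) = -3 - 1 = -4)
y(r, B) = (-4 + r)/(B + r) (y(r, B) = (r - 4)/(B + r) = (-4 + r)/(B + r))
129*(-467 + y(-7, 22)) = 129*(-467 + (-4 - 7)/(22 - 7)) = 129*(-467 - 11/15) = 129*(-7016/15) = -301688/5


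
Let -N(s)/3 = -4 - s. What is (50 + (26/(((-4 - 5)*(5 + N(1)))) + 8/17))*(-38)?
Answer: -1462981/765 ≈ -1912.4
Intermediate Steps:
N(s) = 12 + 3*s (N(s) = -3*(-4 - s) = 12 + 3*s)
(50 + (26/(((-4 - 5)*(5 + N(1)))) + 8/17))*(-38) = (50 + (26/(((-4 - 5)*(5 + (12 + 3*1)))) + 8/17))*(-38) = (50 + (26/((-9*(5 + (12 + 3)))) + 8*(1/17)))*(-38) = (50 + (26/((-9*(5 + 15))) + 8/17))*(-38) = (50 + (26/((-9*20)) + 8/17))*(-38) = (50 + (26/(-180) + 8/17))*(-38) = (50 + (26*(-1/180) + 8/17))*(-38) = (50 + (-13/90 + 8/17))*(-38) = (50 + 499/1530)*(-38) = (76999/1530)*(-38) = -1462981/765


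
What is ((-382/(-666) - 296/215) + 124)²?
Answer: 77797286356729/5125844025 ≈ 15177.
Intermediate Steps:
((-382/(-666) - 296/215) + 124)² = ((-382*(-1/666) - 296*1/215) + 124)² = ((191/333 - 296/215) + 124)² = (-57503/71595 + 124)² = (8820277/71595)² = 77797286356729/5125844025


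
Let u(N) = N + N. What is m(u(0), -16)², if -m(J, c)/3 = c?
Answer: 2304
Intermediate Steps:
u(N) = 2*N
m(J, c) = -3*c
m(u(0), -16)² = (-3*(-16))² = 48² = 2304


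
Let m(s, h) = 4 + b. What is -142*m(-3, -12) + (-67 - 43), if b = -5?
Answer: 32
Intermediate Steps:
m(s, h) = -1 (m(s, h) = 4 - 5 = -1)
-142*m(-3, -12) + (-67 - 43) = -142*(-1) + (-67 - 43) = 142 - 110 = 32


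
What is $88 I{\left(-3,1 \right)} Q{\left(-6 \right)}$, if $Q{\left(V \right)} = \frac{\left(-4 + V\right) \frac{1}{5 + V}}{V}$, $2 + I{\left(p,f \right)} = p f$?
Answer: $\frac{2200}{3} \approx 733.33$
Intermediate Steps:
$I{\left(p,f \right)} = -2 + f p$ ($I{\left(p,f \right)} = -2 + p f = -2 + f p$)
$Q{\left(V \right)} = \frac{-4 + V}{V \left(5 + V\right)}$ ($Q{\left(V \right)} = \frac{\frac{1}{5 + V} \left(-4 + V\right)}{V} = \frac{-4 + V}{V \left(5 + V\right)}$)
$88 I{\left(-3,1 \right)} Q{\left(-6 \right)} = 88 \left(-2 + 1 \left(-3\right)\right) \frac{-4 - 6}{\left(-6\right) \left(5 - 6\right)} = 88 \left(-2 - 3\right) \left(\left(- \frac{1}{6}\right) \frac{1}{-1} \left(-10\right)\right) = 88 \left(-5\right) \left(\left(- \frac{1}{6}\right) \left(-1\right) \left(-10\right)\right) = \left(-440\right) \left(- \frac{5}{3}\right) = \frac{2200}{3}$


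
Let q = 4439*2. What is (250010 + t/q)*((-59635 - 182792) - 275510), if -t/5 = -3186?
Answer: -24991639232245/193 ≈ -1.2949e+11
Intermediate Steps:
t = 15930 (t = -5*(-3186) = 15930)
q = 8878
(250010 + t/q)*((-59635 - 182792) - 275510) = (250010 + 15930/8878)*((-59635 - 182792) - 275510) = (250010 + 15930*(1/8878))*(-242427 - 275510) = (250010 + 7965/4439)*(-517937) = (1109802355/4439)*(-517937) = -24991639232245/193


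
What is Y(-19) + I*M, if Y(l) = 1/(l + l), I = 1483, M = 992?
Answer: 55903167/38 ≈ 1.4711e+6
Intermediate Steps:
Y(l) = 1/(2*l)
Y(-19) + I*M = (½)/(-19) + 1483*992 = (½)*(-1/19) + 1471136 = -1/38 + 1471136 = 55903167/38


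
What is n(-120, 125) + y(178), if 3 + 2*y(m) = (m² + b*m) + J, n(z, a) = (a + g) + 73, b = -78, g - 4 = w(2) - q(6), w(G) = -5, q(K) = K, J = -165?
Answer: 9007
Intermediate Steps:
g = -7 (g = 4 + (-5 - 1*6) = 4 + (-5 - 6) = 4 - 11 = -7)
n(z, a) = 66 + a (n(z, a) = (a - 7) + 73 = (-7 + a) + 73 = 66 + a)
y(m) = -84 + m²/2 - 39*m (y(m) = -3/2 + ((m² - 78*m) - 165)/2 = -3/2 + (-165 + m² - 78*m)/2 = -3/2 + (-165/2 + m²/2 - 39*m) = -84 + m²/2 - 39*m)
n(-120, 125) + y(178) = (66 + 125) + (-84 + (½)*178² - 39*178) = 191 + (-84 + (½)*31684 - 6942) = 191 + (-84 + 15842 - 6942) = 191 + 8816 = 9007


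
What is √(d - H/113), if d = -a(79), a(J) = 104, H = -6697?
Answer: I*√571215/113 ≈ 6.6884*I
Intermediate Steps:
d = -104 (d = -1*104 = -104)
√(d - H/113) = √(-104 - 1*(-6697)/113) = √(-104 + 6697*(1/113)) = √(-104 + 6697/113) = √(-5055/113) = I*√571215/113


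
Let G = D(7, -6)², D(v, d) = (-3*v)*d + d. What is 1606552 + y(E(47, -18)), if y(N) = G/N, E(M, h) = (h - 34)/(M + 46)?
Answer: 20550376/13 ≈ 1.5808e+6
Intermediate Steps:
D(v, d) = d - 3*d*v (D(v, d) = -3*d*v + d = d - 3*d*v)
G = 14400 (G = (-6*(1 - 3*7))² = (-6*(1 - 21))² = (-6*(-20))² = 120² = 14400)
E(M, h) = (-34 + h)/(46 + M)
y(N) = 14400/N
1606552 + y(E(47, -18)) = 1606552 + 14400/(((-34 - 18)/(46 + 47))) = 1606552 + 14400/((-52/93)) = 1606552 + 14400/(((1/93)*(-52))) = 1606552 + 14400/(-52/93) = 1606552 + 14400*(-93/52) = 1606552 - 334800/13 = 20550376/13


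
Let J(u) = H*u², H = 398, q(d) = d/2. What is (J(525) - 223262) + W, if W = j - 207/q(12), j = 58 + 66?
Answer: 218951155/2 ≈ 1.0948e+8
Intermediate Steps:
q(d) = d/2 (q(d) = d*(½) = d/2)
J(u) = 398*u²
j = 124
W = 179/2 (W = 124 - 207/((½)*12) = 124 - 207/6 = 124 + (⅙)*(-207) = 124 - 69/2 = 179/2 ≈ 89.500)
(J(525) - 223262) + W = (398*525² - 223262) + 179/2 = (398*275625 - 223262) + 179/2 = (109698750 - 223262) + 179/2 = 109475488 + 179/2 = 218951155/2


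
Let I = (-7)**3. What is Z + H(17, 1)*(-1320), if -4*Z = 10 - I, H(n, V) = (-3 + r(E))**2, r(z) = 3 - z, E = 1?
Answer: -5633/4 ≈ -1408.3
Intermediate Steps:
I = -343
H(n, V) = 1 (H(n, V) = (-3 + (3 - 1*1))**2 = (-3 + (3 - 1))**2 = (-3 + 2)**2 = (-1)**2 = 1)
Z = -353/4 (Z = -(10 - 1*(-343))/4 = -(10 + 343)/4 = -1/4*353 = -353/4 ≈ -88.250)
Z + H(17, 1)*(-1320) = -353/4 + 1*(-1320) = -353/4 - 1320 = -5633/4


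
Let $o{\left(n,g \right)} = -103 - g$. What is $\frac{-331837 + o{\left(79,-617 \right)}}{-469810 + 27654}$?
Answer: $\frac{331323}{442156} \approx 0.74934$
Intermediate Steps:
$\frac{-331837 + o{\left(79,-617 \right)}}{-469810 + 27654} = \frac{-331837 - -514}{-469810 + 27654} = \frac{-331837 + \left(-103 + 617\right)}{-442156} = \left(-331837 + 514\right) \left(- \frac{1}{442156}\right) = \left(-331323\right) \left(- \frac{1}{442156}\right) = \frac{331323}{442156}$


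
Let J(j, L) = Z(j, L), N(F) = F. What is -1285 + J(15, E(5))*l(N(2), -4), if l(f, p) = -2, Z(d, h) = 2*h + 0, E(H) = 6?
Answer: -1309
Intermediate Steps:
Z(d, h) = 2*h
J(j, L) = 2*L
-1285 + J(15, E(5))*l(N(2), -4) = -1285 + (2*6)*(-2) = -1285 + 12*(-2) = -1285 - 24 = -1309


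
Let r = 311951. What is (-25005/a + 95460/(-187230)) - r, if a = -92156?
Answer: -179417381001983/575145596 ≈ -3.1195e+5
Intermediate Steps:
(-25005/a + 95460/(-187230)) - r = (-25005/(-92156) + 95460/(-187230)) - 1*311951 = (-25005*(-1/92156) + 95460*(-1/187230)) - 311951 = (25005/92156 - 3182/6241) - 311951 = -137184187/575145596 - 311951 = -179417381001983/575145596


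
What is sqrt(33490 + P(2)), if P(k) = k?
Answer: 2*sqrt(8373) ≈ 183.01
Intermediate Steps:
sqrt(33490 + P(2)) = sqrt(33490 + 2) = sqrt(33492) = 2*sqrt(8373)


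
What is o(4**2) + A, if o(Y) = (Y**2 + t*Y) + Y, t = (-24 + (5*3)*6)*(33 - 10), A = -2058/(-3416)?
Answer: 5992787/244 ≈ 24561.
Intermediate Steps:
A = 147/244 (A = -2058*(-1/3416) = 147/244 ≈ 0.60246)
t = 1518 (t = (-24 + 15*6)*23 = (-24 + 90)*23 = 66*23 = 1518)
o(Y) = Y**2 + 1519*Y (o(Y) = (Y**2 + 1518*Y) + Y = Y**2 + 1519*Y)
o(4**2) + A = 4**2*(1519 + 4**2) + 147/244 = 16*(1519 + 16) + 147/244 = 16*1535 + 147/244 = 24560 + 147/244 = 5992787/244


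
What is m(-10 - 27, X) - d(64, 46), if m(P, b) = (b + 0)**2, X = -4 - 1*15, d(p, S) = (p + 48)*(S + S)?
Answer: -9943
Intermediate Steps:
d(p, S) = 2*S*(48 + p) (d(p, S) = (48 + p)*(2*S) = 2*S*(48 + p))
X = -19 (X = -4 - 15 = -19)
m(P, b) = b**2
m(-10 - 27, X) - d(64, 46) = (-19)**2 - 2*46*(48 + 64) = 361 - 2*46*112 = 361 - 1*10304 = 361 - 10304 = -9943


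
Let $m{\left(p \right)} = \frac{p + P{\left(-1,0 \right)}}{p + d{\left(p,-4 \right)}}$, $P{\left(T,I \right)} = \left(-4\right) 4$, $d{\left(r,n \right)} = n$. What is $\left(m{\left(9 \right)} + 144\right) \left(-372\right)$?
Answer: $- \frac{265236}{5} \approx -53047.0$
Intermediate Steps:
$P{\left(T,I \right)} = -16$
$m{\left(p \right)} = \frac{-16 + p}{-4 + p}$ ($m{\left(p \right)} = \frac{p - 16}{p - 4} = \frac{-16 + p}{-4 + p}$)
$\left(m{\left(9 \right)} + 144\right) \left(-372\right) = \left(\frac{-16 + 9}{-4 + 9} + 144\right) \left(-372\right) = \left(\frac{1}{5} \left(-7\right) + 144\right) \left(-372\right) = \left(- \frac{7}{5} + 144\right) \left(-372\right) = \frac{713}{5} \left(-372\right) = - \frac{265236}{5}$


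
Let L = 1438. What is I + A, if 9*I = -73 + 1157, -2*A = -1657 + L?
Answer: 4139/18 ≈ 229.94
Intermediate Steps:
A = 219/2 (A = -(-1657 + 1438)/2 = -1/2*(-219) = 219/2 ≈ 109.50)
I = 1084/9 (I = (-73 + 1157)/9 = (1/9)*1084 = 1084/9 ≈ 120.44)
I + A = 1084/9 + 219/2 = 4139/18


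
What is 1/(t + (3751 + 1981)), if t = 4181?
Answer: 1/9913 ≈ 0.00010088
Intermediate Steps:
1/(t + (3751 + 1981)) = 1/(4181 + (3751 + 1981)) = 1/(4181 + 5732) = 1/9913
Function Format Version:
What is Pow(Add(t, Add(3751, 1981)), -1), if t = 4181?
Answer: Rational(1, 9913) ≈ 0.00010088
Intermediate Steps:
Pow(Add(t, Add(3751, 1981)), -1) = Pow(Add(4181, Add(3751, 1981)), -1) = Pow(Add(4181, 5732), -1) = Pow(9913, -1) = Rational(1, 9913)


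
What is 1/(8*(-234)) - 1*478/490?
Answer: -447653/458640 ≈ -0.97604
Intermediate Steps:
1/(8*(-234)) - 1*478/490 = (⅛)*(-1/234) - 478*1/490 = -1/1872 - 239/245 = -447653/458640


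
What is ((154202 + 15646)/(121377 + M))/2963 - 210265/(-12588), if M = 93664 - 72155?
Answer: 44511143599697/2664698446092 ≈ 16.704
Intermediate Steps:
M = 21509
((154202 + 15646)/(121377 + M))/2963 - 210265/(-12588) = ((154202 + 15646)/(121377 + 21509))/2963 - 210265/(-12588) = (169848/142886)*(1/2963) - 210265*(-1/12588) = (169848*(1/142886))*(1/2963) + 210265/12588 = (84924/71443)*(1/2963) + 210265/12588 = 84924/211685609 + 210265/12588 = 44511143599697/2664698446092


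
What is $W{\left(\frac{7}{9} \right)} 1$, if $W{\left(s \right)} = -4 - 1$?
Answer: $-5$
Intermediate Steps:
$W{\left(s \right)} = -5$ ($W{\left(s \right)} = -4 - 1 = -5$)
$W{\left(\frac{7}{9} \right)} 1 = \left(-5\right) 1 = -5$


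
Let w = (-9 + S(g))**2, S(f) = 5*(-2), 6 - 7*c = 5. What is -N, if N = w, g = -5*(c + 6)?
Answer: -361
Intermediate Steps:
c = 1/7 (c = 6/7 - 1/7*5 = 6/7 - 5/7 = 1/7 ≈ 0.14286)
g = -215/7 (g = -5*(1/7 + 6) = -5*43/7 = -215/7 ≈ -30.714)
S(f) = -10
w = 361 (w = (-9 - 10)**2 = (-19)**2 = 361)
N = 361
-N = -1*361 = -361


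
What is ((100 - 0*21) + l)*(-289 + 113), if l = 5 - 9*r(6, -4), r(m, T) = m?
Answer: -8976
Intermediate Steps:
l = -49 (l = 5 - 9*6 = 5 - 54 = -49)
((100 - 0*21) + l)*(-289 + 113) = ((100 - 0*21) - 49)*(-289 + 113) = ((100 - 1*0) - 49)*(-176) = ((100 + 0) - 49)*(-176) = (100 - 49)*(-176) = 51*(-176) = -8976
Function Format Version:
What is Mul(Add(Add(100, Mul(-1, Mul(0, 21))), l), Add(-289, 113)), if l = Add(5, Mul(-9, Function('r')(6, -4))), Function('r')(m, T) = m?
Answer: -8976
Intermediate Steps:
l = -49 (l = Add(5, Mul(-9, 6)) = Add(5, -54) = -49)
Mul(Add(Add(100, Mul(-1, Mul(0, 21))), l), Add(-289, 113)) = Mul(Add(Add(100, Mul(-1, Mul(0, 21))), -49), Add(-289, 113)) = Mul(Add(Add(100, Mul(-1, 0)), -49), -176) = Mul(Add(Add(100, 0), -49), -176) = Mul(Add(100, -49), -176) = Mul(51, -176) = -8976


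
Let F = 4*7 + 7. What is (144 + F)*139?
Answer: 24881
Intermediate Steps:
F = 35 (F = 28 + 7 = 35)
(144 + F)*139 = (144 + 35)*139 = 179*139 = 24881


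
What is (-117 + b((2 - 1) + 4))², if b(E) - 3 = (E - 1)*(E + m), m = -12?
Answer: 20164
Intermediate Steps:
b(E) = 3 + (-1 + E)*(-12 + E) (b(E) = 3 + (E - 1)*(E - 12) = 3 + (-1 + E)*(-12 + E))
(-117 + b((2 - 1) + 4))² = (-117 + (15 + ((2 - 1) + 4)² - 13*((2 - 1) + 4)))² = (-117 + (15 + (1 + 4)² - 13*(1 + 4)))² = (-117 + (15 + 5² - 13*5))² = (-117 + (15 + 25 - 65))² = (-117 - 25)² = (-142)² = 20164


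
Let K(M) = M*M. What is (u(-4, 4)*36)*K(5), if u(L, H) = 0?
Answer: 0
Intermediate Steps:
K(M) = M²
(u(-4, 4)*36)*K(5) = (0*36)*5² = 0*25 = 0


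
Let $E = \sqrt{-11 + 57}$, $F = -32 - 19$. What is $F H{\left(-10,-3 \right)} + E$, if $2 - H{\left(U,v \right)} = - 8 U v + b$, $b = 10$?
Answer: $-11832 + \sqrt{46} \approx -11825.0$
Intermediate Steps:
$F = -51$
$H{\left(U,v \right)} = -8 + 8 U v$ ($H{\left(U,v \right)} = 2 - \left(- 8 U v + 10\right) = 2 - \left(10 - 8 U v\right) = 2 + \left(-10 + 8 U v\right) = -8 + 8 U v$)
$E = \sqrt{46} \approx 6.7823$
$F H{\left(-10,-3 \right)} + E = - 51 \left(-8 + 8 \left(-10\right) \left(-3\right)\right) + \sqrt{46} = - 51 \left(-8 + 240\right) + \sqrt{46} = \left(-51\right) 232 + \sqrt{46} = -11832 + \sqrt{46}$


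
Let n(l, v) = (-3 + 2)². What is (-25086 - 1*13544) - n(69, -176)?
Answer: -38631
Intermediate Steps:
n(l, v) = 1 (n(l, v) = (-1)² = 1)
(-25086 - 1*13544) - n(69, -176) = (-25086 - 1*13544) - 1*1 = (-25086 - 13544) - 1 = -38630 - 1 = -38631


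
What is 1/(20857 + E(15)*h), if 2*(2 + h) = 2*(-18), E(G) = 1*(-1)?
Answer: 1/20877 ≈ 4.7900e-5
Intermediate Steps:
E(G) = -1
h = -20 (h = -2 + (2*(-18))/2 = -2 + (1/2)*(-36) = -2 - 18 = -20)
1/(20857 + E(15)*h) = 1/(20857 - 1*(-20)) = 1/(20857 + 20) = 1/20877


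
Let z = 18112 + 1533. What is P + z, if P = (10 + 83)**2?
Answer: 28294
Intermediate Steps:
P = 8649 (P = 93**2 = 8649)
z = 19645
P + z = 8649 + 19645 = 28294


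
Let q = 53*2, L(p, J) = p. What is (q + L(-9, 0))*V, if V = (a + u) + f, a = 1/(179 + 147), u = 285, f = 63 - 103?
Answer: 7747487/326 ≈ 23765.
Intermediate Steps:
f = -40
a = 1/326 ≈ 0.0030675
q = 106
V = 79871/326 (V = (1/326 + 285) - 40 = 92911/326 - 40 = 79871/326 ≈ 245.00)
(q + L(-9, 0))*V = (106 - 9)*(79871/326) = 97*(79871/326) = 7747487/326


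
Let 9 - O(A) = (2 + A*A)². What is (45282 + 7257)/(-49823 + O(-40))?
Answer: -52539/2616218 ≈ -0.020082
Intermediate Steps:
O(A) = 9 - (2 + A²)² (O(A) = 9 - (2 + A*A)² = 9 - (2 + A²)²)
(45282 + 7257)/(-49823 + O(-40)) = (45282 + 7257)/(-49823 + (9 - (2 + (-40)²)²)) = 52539/(-49823 + (9 - (2 + 1600)²)) = 52539/(-49823 + (9 - 1*1602²)) = 52539/(-49823 + (9 - 1*2566404)) = 52539/(-49823 + (9 - 2566404)) = 52539/(-49823 - 2566395) = 52539/(-2616218) = 52539*(-1/2616218) = -52539/2616218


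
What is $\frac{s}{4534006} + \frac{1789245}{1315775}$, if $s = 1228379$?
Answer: $\frac{1945743588839}{1193146348930} \approx 1.6308$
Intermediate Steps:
$\frac{s}{4534006} + \frac{1789245}{1315775} = \frac{1228379}{4534006} + \frac{1789245}{1315775} = 1228379 \cdot \frac{1}{4534006} + 1789245 \cdot \frac{1}{1315775} = \frac{1228379}{4534006} + \frac{357849}{263155} = \frac{1945743588839}{1193146348930}$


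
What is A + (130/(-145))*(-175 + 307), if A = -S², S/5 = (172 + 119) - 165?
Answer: -11513532/29 ≈ -3.9702e+5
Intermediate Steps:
S = 630 (S = 5*((172 + 119) - 165) = 5*(291 - 165) = 5*126 = 630)
A = -396900 (A = -1*630² = -1*396900 = -396900)
A + (130/(-145))*(-175 + 307) = -396900 + (130/(-145))*(-175 + 307) = -396900 + (130*(-1/145))*132 = -396900 - 26/29*132 = -396900 - 3432/29 = -11513532/29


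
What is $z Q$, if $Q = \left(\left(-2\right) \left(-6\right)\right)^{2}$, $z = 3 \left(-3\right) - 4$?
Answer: $-1872$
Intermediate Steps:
$z = -13$ ($z = -9 - 4 = -13$)
$Q = 144$ ($Q = 12^{2} = 144$)
$z Q = \left(-13\right) 144 = -1872$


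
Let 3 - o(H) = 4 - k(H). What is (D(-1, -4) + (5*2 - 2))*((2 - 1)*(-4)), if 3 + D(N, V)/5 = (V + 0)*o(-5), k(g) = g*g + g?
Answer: 1548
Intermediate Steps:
k(g) = g + g**2 (k(g) = g**2 + g = g + g**2)
o(H) = -1 + H*(1 + H) (o(H) = 3 - (4 - H*(1 + H)) = 3 + (-4 + H*(1 + H)) = -1 + H*(1 + H))
D(N, V) = -15 + 95*V (D(N, V) = -15 + 5*((V + 0)*(-1 - 5*(1 - 5))) = -15 + 5*(V*(-1 - 5*(-4))) = -15 + 5*(V*(-1 + 20)) = -15 + 5*(V*19) = -15 + 5*(19*V) = -15 + 95*V)
(D(-1, -4) + (5*2 - 2))*((2 - 1)*(-4)) = ((-15 + 95*(-4)) + (5*2 - 2))*((2 - 1)*(-4)) = ((-15 - 380) + (10 - 2))*(1*(-4)) = (-395 + 8)*(-4) = -387*(-4) = 1548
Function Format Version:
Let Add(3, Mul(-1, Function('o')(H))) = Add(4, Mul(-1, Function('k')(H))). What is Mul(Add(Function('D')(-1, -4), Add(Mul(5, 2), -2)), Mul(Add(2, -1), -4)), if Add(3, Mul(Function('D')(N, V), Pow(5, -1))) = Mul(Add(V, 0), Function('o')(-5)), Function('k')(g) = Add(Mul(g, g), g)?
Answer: 1548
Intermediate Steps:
Function('k')(g) = Add(g, Pow(g, 2)) (Function('k')(g) = Add(Pow(g, 2), g) = Add(g, Pow(g, 2)))
Function('o')(H) = Add(-1, Mul(H, Add(1, H))) (Function('o')(H) = Add(3, Mul(-1, Add(4, Mul(-1, Mul(H, Add(1, H)))))) = Add(3, Mul(-1, Add(4, Mul(-1, H, Add(1, H))))) = Add(3, Add(-4, Mul(H, Add(1, H)))) = Add(-1, Mul(H, Add(1, H))))
Function('D')(N, V) = Add(-15, Mul(95, V)) (Function('D')(N, V) = Add(-15, Mul(5, Mul(Add(V, 0), Add(-1, Mul(-5, Add(1, -5)))))) = Add(-15, Mul(5, Mul(V, Add(-1, Mul(-5, -4))))) = Add(-15, Mul(5, Mul(V, Add(-1, 20)))) = Add(-15, Mul(5, Mul(V, 19))) = Add(-15, Mul(5, Mul(19, V))) = Add(-15, Mul(95, V)))
Mul(Add(Function('D')(-1, -4), Add(Mul(5, 2), -2)), Mul(Add(2, -1), -4)) = Mul(Add(Add(-15, Mul(95, -4)), Add(Mul(5, 2), -2)), Mul(Add(2, -1), -4)) = Mul(Add(Add(-15, -380), Add(10, -2)), Mul(1, -4)) = Mul(Add(-395, 8), -4) = Mul(-387, -4) = 1548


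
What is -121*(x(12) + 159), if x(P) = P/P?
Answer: -19360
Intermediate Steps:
x(P) = 1
-121*(x(12) + 159) = -121*(1 + 159) = -121*160 = -19360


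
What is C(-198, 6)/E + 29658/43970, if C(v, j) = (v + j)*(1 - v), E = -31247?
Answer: 1303364643/686965295 ≈ 1.8973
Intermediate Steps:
C(v, j) = (1 - v)*(j + v) (C(v, j) = (j + v)*(1 - v) = (1 - v)*(j + v))
C(-198, 6)/E + 29658/43970 = (6 - 198 - 1*(-198)**2 - 1*6*(-198))/(-31247) + 29658/43970 = (6 - 198 - 1*39204 + 1188)*(-1/31247) + 29658*(1/43970) = (6 - 198 - 39204 + 1188)*(-1/31247) + 14829/21985 = -38208*(-1/31247) + 14829/21985 = 38208/31247 + 14829/21985 = 1303364643/686965295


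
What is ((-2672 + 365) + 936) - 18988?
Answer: -20359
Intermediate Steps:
((-2672 + 365) + 936) - 18988 = (-2307 + 936) - 18988 = -1371 - 18988 = -20359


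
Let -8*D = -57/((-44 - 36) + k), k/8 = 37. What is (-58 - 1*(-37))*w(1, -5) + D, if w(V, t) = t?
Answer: 60499/576 ≈ 105.03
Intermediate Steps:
k = 296 (k = 8*37 = 296)
D = 19/576 (D = -(-57)/(8*((-44 - 36) + 296)) = -(-57)/(8*(-80 + 296)) = -(-57)/(8*216) = -1/8*(-19/72) = 19/576 ≈ 0.032986)
(-58 - 1*(-37))*w(1, -5) + D = (-58 - 1*(-37))*(-5) + 19/576 = (-58 + 37)*(-5) + 19/576 = -21*(-5) + 19/576 = 105 + 19/576 = 60499/576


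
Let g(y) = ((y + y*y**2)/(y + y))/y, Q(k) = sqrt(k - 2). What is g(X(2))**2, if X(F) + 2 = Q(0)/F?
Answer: (49*I + 72*sqrt(2))/(8*(4*sqrt(2) + 7*I)) ≈ 1.4182 - 0.67219*I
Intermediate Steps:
Q(k) = sqrt(-2 + k)
X(F) = -2 + I*sqrt(2)/F (X(F) = -2 + sqrt(-2 + 0)/F = -2 + sqrt(-2)/F = -2 + (I*sqrt(2))/F = -2 + I*sqrt(2)/F)
g(y) = (y + y**3)/(2*y**2) (g(y) = ((y + y**3)/((2*y)))/y = ((y + y**3)*(1/(2*y)))/y = ((y + y**3)/(2*y))/y = (y + y**3)/(2*y**2))
g(X(2))**2 = ((1 + (-2 + I*sqrt(2)/2)**2)/(2*(-2 + I*sqrt(2)/2)))**2 = (1 + (-2 + I*sqrt(2)/2)**2)**2/(4*(-2 + I*sqrt(2)/2)**2)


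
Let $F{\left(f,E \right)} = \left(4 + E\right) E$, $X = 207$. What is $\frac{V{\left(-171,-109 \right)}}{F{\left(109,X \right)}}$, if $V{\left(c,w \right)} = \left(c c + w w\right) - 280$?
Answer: $\frac{4538}{4853} \approx 0.93509$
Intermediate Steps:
$F{\left(f,E \right)} = E \left(4 + E\right)$
$V{\left(c,w \right)} = -280 + c^{2} + w^{2}$ ($V{\left(c,w \right)} = \left(c^{2} + w^{2}\right) - 280 = -280 + c^{2} + w^{2}$)
$\frac{V{\left(-171,-109 \right)}}{F{\left(109,X \right)}} = \frac{-280 + \left(-171\right)^{2} + \left(-109\right)^{2}}{207 \left(4 + 207\right)} = \frac{-280 + 29241 + 11881}{207 \cdot 211} = \frac{40842}{43677} = 40842 \cdot \frac{1}{43677} = \frac{4538}{4853}$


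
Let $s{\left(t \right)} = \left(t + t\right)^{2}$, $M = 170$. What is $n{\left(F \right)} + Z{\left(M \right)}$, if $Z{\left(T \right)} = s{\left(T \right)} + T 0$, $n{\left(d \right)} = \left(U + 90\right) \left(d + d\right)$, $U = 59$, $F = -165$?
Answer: $66430$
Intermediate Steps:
$s{\left(t \right)} = 4 t^{2}$ ($s{\left(t \right)} = \left(2 t\right)^{2} = 4 t^{2}$)
$n{\left(d \right)} = 298 d$ ($n{\left(d \right)} = \left(59 + 90\right) \left(d + d\right) = 149 \cdot 2 d = 298 d$)
$Z{\left(T \right)} = 4 T^{2}$ ($Z{\left(T \right)} = 4 T^{2} + T 0 = 4 T^{2} + 0 = 4 T^{2}$)
$n{\left(F \right)} + Z{\left(M \right)} = 298 \left(-165\right) + 4 \cdot 170^{2} = -49170 + 4 \cdot 28900 = -49170 + 115600 = 66430$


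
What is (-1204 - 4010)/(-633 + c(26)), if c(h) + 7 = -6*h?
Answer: 2607/398 ≈ 6.5502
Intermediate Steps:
c(h) = -7 - 6*h
(-1204 - 4010)/(-633 + c(26)) = (-1204 - 4010)/(-633 + (-7 - 6*26)) = -5214/(-633 + (-7 - 156)) = -5214/(-633 - 163) = -5214/(-796) = -5214*(-1/796) = 2607/398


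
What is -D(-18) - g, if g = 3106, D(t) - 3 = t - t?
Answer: -3109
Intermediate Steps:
D(t) = 3 (D(t) = 3 + (t - t) = 3 + 0 = 3)
-D(-18) - g = -1*3 - 1*3106 = -3 - 3106 = -3109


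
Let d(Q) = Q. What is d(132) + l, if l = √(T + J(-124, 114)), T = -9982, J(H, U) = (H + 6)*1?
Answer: 132 + 10*I*√101 ≈ 132.0 + 100.5*I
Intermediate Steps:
J(H, U) = 6 + H (J(H, U) = (6 + H)*1 = 6 + H)
l = 10*I*√101 (l = √(-9982 + (6 - 124)) = √(-9982 - 118) = √(-10100) = 10*I*√101 ≈ 100.5*I)
d(132) + l = 132 + 10*I*√101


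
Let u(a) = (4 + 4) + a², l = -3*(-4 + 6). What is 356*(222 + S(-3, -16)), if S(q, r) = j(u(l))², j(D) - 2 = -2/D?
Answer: 9727433/121 ≈ 80392.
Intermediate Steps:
l = -6 (l = -3*2 = -6)
u(a) = 8 + a²
j(D) = 2 - 2/D
S(q, r) = 1849/484 (S(q, r) = (2 - 2/(8 + (-6)²))² = (2 - 2/(8 + 36))² = (2 - 2/44)² = (2 - 2*1/44)² = (2 - 1/22)² = (43/22)² = 1849/484)
356*(222 + S(-3, -16)) = 356*(222 + 1849/484) = 356*(109297/484) = 9727433/121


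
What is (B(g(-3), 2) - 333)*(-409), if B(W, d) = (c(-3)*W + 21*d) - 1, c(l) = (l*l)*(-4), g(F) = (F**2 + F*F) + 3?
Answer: 428632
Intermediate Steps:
g(F) = 3 + 2*F**2 (g(F) = (F**2 + F**2) + 3 = 2*F**2 + 3 = 3 + 2*F**2)
c(l) = -4*l**2 (c(l) = l**2*(-4) = -4*l**2)
B(W, d) = -1 - 36*W + 21*d (B(W, d) = ((-4*(-3)**2)*W + 21*d) - 1 = ((-4*9)*W + 21*d) - 1 = (-36*W + 21*d) - 1 = -1 - 36*W + 21*d)
(B(g(-3), 2) - 333)*(-409) = ((-1 - 36*(3 + 2*(-3)**2) + 21*2) - 333)*(-409) = ((-1 - 36*(3 + 2*9) + 42) - 333)*(-409) = ((-1 - 36*(3 + 18) + 42) - 333)*(-409) = ((-1 - 36*21 + 42) - 333)*(-409) = ((-1 - 756 + 42) - 333)*(-409) = (-715 - 333)*(-409) = -1048*(-409) = 428632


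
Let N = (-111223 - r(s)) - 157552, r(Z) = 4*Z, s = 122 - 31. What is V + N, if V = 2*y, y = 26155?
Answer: -216829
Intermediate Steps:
s = 91
V = 52310 (V = 2*26155 = 52310)
N = -269139 (N = (-111223 - 4*91) - 157552 = (-111223 - 1*364) - 157552 = (-111223 - 364) - 157552 = -111587 - 157552 = -269139)
V + N = 52310 - 269139 = -216829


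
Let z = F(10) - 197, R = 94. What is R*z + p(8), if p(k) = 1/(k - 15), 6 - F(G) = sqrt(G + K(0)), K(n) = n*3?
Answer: -125679/7 - 94*sqrt(10) ≈ -18251.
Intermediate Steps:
K(n) = 3*n
F(G) = 6 - sqrt(G) (F(G) = 6 - sqrt(G + 3*0) = 6 - sqrt(G + 0) = 6 - sqrt(G))
p(k) = 1/(-15 + k)
z = -191 - sqrt(10) (z = (6 - sqrt(10)) - 197 = -191 - sqrt(10) ≈ -194.16)
R*z + p(8) = 94*(-191 - sqrt(10)) + 1/(-15 + 8) = (-17954 - 94*sqrt(10)) + 1/(-7) = (-17954 - 94*sqrt(10)) - 1/7 = -125679/7 - 94*sqrt(10)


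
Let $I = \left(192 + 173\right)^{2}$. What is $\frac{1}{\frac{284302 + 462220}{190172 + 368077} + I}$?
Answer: $\frac{558249}{74373469547} \approx 7.506 \cdot 10^{-6}$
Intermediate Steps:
$I = 133225$ ($I = 365^{2} = 133225$)
$\frac{1}{\frac{284302 + 462220}{190172 + 368077} + I} = \frac{1}{\frac{284302 + 462220}{190172 + 368077} + 133225} = \frac{1}{\frac{746522}{558249} + 133225} = \frac{1}{\frac{74373469547}{558249}} = \frac{558249}{74373469547}$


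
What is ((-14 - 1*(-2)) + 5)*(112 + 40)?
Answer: -1064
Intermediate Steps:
((-14 - 1*(-2)) + 5)*(112 + 40) = ((-14 + 2) + 5)*152 = (-12 + 5)*152 = -7*152 = -1064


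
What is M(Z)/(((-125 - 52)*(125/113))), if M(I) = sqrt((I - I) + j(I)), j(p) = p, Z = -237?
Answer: -113*I*sqrt(237)/22125 ≈ -0.078627*I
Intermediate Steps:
M(I) = sqrt(I) (M(I) = sqrt((I - I) + I) = sqrt(0 + I) = sqrt(I))
M(Z)/(((-125 - 52)*(125/113))) = sqrt(-237)/(((-125 - 52)*(125/113))) = (I*sqrt(237))/((-22125/113)) = (I*sqrt(237))/((-177*125/113)) = (I*sqrt(237))/(-22125/113) = (I*sqrt(237))*(-113/22125) = -113*I*sqrt(237)/22125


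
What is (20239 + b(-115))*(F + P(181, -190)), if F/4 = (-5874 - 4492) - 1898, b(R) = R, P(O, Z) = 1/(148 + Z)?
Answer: -6910423962/7 ≈ -9.8720e+8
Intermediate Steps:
F = -49056 (F = 4*((-5874 - 4492) - 1898) = 4*(-10366 - 1898) = 4*(-12264) = -49056)
(20239 + b(-115))*(F + P(181, -190)) = (20239 - 115)*(-49056 + 1/(148 - 190)) = 20124*(-49056 + 1/(-42)) = 20124*(-49056 - 1/42) = 20124*(-2060353/42) = -6910423962/7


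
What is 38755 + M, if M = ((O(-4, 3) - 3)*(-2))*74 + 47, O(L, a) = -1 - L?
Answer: 38802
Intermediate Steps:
M = 47 (M = (((-1 - 1*(-4)) - 3)*(-2))*74 + 47 = (((-1 + 4) - 3)*(-2))*74 + 47 = ((3 - 3)*(-2))*74 + 47 = (0*(-2))*74 + 47 = 0*74 + 47 = 0 + 47 = 47)
38755 + M = 38755 + 47 = 38802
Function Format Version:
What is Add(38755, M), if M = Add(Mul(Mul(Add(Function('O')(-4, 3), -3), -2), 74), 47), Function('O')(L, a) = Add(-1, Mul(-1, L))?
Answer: 38802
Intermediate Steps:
M = 47 (M = Add(Mul(Mul(Add(Add(-1, Mul(-1, -4)), -3), -2), 74), 47) = Add(Mul(Mul(Add(Add(-1, 4), -3), -2), 74), 47) = Add(Mul(Mul(Add(3, -3), -2), 74), 47) = Add(Mul(Mul(0, -2), 74), 47) = Add(Mul(0, 74), 47) = Add(0, 47) = 47)
Add(38755, M) = Add(38755, 47) = 38802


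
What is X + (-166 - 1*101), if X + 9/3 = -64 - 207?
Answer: -541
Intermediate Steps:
X = -274 (X = -3 + (-64 - 207) = -3 - 271 = -274)
X + (-166 - 1*101) = -274 + (-166 - 1*101) = -274 + (-166 - 101) = -274 - 267 = -541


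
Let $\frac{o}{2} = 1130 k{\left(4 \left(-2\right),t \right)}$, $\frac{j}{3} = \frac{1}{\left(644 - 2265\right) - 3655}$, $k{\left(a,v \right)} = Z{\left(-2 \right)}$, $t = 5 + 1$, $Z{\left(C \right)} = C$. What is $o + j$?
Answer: $- \frac{23847523}{5276} \approx -4520.0$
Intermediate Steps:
$t = 6$
$k{\left(a,v \right)} = -2$
$j = - \frac{3}{5276}$ ($j = \frac{3}{\left(644 - 2265\right) - 3655} = \frac{3}{-1621 - 3655} = \frac{3}{-5276} = 3 \left(- \frac{1}{5276}\right) = - \frac{3}{5276} \approx -0.00056861$)
$o = -4520$ ($o = 2 \cdot 1130 \left(-2\right) = 2 \left(-2260\right) = -4520$)
$o + j = -4520 - \frac{3}{5276} = - \frac{23847523}{5276}$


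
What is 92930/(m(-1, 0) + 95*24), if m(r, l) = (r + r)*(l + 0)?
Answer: 9293/228 ≈ 40.759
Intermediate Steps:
m(r, l) = 2*l*r (m(r, l) = (2*r)*l = 2*l*r)
92930/(m(-1, 0) + 95*24) = 92930/(2*0*(-1) + 95*24) = 92930/(0 + 2280) = 92930/2280 = 92930*(1/2280) = 9293/228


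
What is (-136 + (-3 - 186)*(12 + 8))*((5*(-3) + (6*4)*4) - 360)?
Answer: 1092564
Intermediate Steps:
(-136 + (-3 - 186)*(12 + 8))*((5*(-3) + (6*4)*4) - 360) = (-136 - 189*20)*((-15 + 24*4) - 360) = (-136 - 3780)*((-15 + 96) - 360) = -3916*(81 - 360) = -3916*(-279) = 1092564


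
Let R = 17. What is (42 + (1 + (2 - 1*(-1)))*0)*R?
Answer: 714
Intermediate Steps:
(42 + (1 + (2 - 1*(-1)))*0)*R = (42 + (1 + (2 - 1*(-1)))*0)*17 = (42 + (1 + (2 + 1))*0)*17 = (42 + (1 + 3)*0)*17 = (42 + 4*0)*17 = (42 + 0)*17 = 42*17 = 714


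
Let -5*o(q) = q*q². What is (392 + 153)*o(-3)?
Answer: 2943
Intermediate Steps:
o(q) = -q³/5 (o(q) = -q*q²/5 = -q³/5)
(392 + 153)*o(-3) = (392 + 153)*(-⅕*(-3)³) = 545*(-⅕*(-27)) = 545*(27/5) = 2943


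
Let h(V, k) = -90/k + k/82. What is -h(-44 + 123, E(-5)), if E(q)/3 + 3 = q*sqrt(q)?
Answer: 9*(5*sqrt(5) + 156*I)/(41*(-3*I + 5*sqrt(5))) ≈ -0.56189 + 2.9121*I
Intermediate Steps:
E(q) = -9 + 3*q**(3/2) (E(q) = -9 + 3*(q*sqrt(q)) = -9 + 3*q**(3/2))
h(V, k) = -90/k + k/82 (h(V, k) = -90/k + k*(1/82) = -90/k + k/82)
-h(-44 + 123, E(-5)) = -(-90/(-9 + 3*(-5)**(3/2)) + (-9 + 3*(-5)**(3/2))/82) = -(-90/(-9 + 3*(-5*I*sqrt(5))) + (-9 + 3*(-5*I*sqrt(5)))/82) = -(-90/(-9 - 15*I*sqrt(5)) + (-9 - 15*I*sqrt(5))/82) = -(-90/(-9 - 15*I*sqrt(5)) + (-9/82 - 15*I*sqrt(5)/82)) = -(-9/82 - 90/(-9 - 15*I*sqrt(5)) - 15*I*sqrt(5)/82) = 9/82 + 90/(-9 - 15*I*sqrt(5)) + 15*I*sqrt(5)/82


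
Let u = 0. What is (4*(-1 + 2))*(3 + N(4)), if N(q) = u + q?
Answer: 28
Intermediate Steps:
N(q) = q (N(q) = 0 + q = q)
(4*(-1 + 2))*(3 + N(4)) = (4*(-1 + 2))*(3 + 4) = (4*1)*7 = 4*7 = 28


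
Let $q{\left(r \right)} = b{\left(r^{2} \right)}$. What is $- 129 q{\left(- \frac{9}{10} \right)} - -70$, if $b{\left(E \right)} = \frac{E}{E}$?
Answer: $-59$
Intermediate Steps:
$b{\left(E \right)} = 1$
$q{\left(r \right)} = 1$
$- 129 q{\left(- \frac{9}{10} \right)} - -70 = \left(-129\right) 1 - -70 = -129 + 70 = -59$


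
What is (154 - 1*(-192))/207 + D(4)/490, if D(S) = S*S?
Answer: 86426/50715 ≈ 1.7042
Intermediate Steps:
D(S) = S²
(154 - 1*(-192))/207 + D(4)/490 = (154 - 1*(-192))/207 + 4²/490 = (154 + 192)*(1/207) + 16*(1/490) = 346*(1/207) + 8/245 = 346/207 + 8/245 = 86426/50715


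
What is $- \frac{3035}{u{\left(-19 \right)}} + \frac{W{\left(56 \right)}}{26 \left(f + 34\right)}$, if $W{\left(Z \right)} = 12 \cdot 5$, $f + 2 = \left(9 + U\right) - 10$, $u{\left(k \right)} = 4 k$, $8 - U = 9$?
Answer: $\frac{39531}{988} \approx 40.011$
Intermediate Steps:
$U = -1$ ($U = 8 - 9 = -1$)
$f = -4$ ($f = -2 + \left(\left(9 - 1\right) - 10\right) = -2 + \left(8 - 10\right) = -2 - 2 = -4$)
$W{\left(Z \right)} = 60$
$- \frac{3035}{u{\left(-19 \right)}} + \frac{W{\left(56 \right)}}{26 \left(f + 34\right)} = - \frac{3035}{4 \left(-19\right)} + \frac{60}{26 \left(-4 + 34\right)} = - \frac{3035}{-76} + \frac{60}{26 \cdot 30} = \left(-3035\right) \left(- \frac{1}{76}\right) + \frac{60}{780} = \frac{3035}{76} + 60 \cdot \frac{1}{780} = \frac{3035}{76} + \frac{1}{13} = \frac{39531}{988}$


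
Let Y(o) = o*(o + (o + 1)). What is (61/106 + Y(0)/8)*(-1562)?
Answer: -47641/53 ≈ -898.89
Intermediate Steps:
Y(o) = o*(1 + 2*o) (Y(o) = o*(o + (1 + o)) = o*(1 + 2*o))
(61/106 + Y(0)/8)*(-1562) = (61/106 + (0*(1 + 2*0))/8)*(-1562) = (61*(1/106) + (0*(1 + 0))*(⅛))*(-1562) = (61/106 + (0*1)*(⅛))*(-1562) = (61/106 + 0*(⅛))*(-1562) = (61/106 + 0)*(-1562) = (61/106)*(-1562) = -47641/53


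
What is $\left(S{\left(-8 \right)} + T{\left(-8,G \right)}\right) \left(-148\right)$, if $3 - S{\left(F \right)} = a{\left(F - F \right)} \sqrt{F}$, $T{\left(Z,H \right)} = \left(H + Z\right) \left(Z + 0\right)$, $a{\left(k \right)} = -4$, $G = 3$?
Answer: $-6364 - 1184 i \sqrt{2} \approx -6364.0 - 1674.4 i$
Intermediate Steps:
$T{\left(Z,H \right)} = Z \left(H + Z\right)$ ($T{\left(Z,H \right)} = \left(H + Z\right) Z = Z \left(H + Z\right)$)
$S{\left(F \right)} = 3 + 4 \sqrt{F}$ ($S{\left(F \right)} = 3 - - 4 \sqrt{F} = 3 + 4 \sqrt{F}$)
$\left(S{\left(-8 \right)} + T{\left(-8,G \right)}\right) \left(-148\right) = \left(\left(3 + 4 \sqrt{-8}\right) - 8 \left(3 - 8\right)\right) \left(-148\right) = \left(\left(3 + 4 \cdot 2 i \sqrt{2}\right) - -40\right) \left(-148\right) = \left(\left(3 + 8 i \sqrt{2}\right) + 40\right) \left(-148\right) = \left(43 + 8 i \sqrt{2}\right) \left(-148\right) = -6364 - 1184 i \sqrt{2}$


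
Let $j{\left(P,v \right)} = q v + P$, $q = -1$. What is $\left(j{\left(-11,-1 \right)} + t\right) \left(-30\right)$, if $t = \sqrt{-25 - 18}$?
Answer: $300 - 30 i \sqrt{43} \approx 300.0 - 196.72 i$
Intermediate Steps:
$j{\left(P,v \right)} = P - v$ ($j{\left(P,v \right)} = - v + P = P - v$)
$t = i \sqrt{43}$ ($t = \sqrt{-43} = i \sqrt{43} \approx 6.5574 i$)
$\left(j{\left(-11,-1 \right)} + t\right) \left(-30\right) = \left(\left(-11 - -1\right) + i \sqrt{43}\right) \left(-30\right) = \left(\left(-11 + 1\right) + i \sqrt{43}\right) \left(-30\right) = \left(-10 + i \sqrt{43}\right) \left(-30\right) = 300 - 30 i \sqrt{43}$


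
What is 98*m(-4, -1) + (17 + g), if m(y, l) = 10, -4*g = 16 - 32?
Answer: 1001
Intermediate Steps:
g = 4 (g = -(16 - 32)/4 = -1/4*(-16) = 4)
98*m(-4, -1) + (17 + g) = 98*10 + (17 + 4) = 980 + 21 = 1001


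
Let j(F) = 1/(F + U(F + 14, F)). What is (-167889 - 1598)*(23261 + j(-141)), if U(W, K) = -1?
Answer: -559825899707/142 ≈ -3.9424e+9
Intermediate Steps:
j(F) = 1/(-1 + F) (j(F) = 1/(F - 1) = 1/(-1 + F))
(-167889 - 1598)*(23261 + j(-141)) = (-167889 - 1598)*(23261 + 1/(-1 - 141)) = -169487*(23261 + 1/(-142)) = -169487*(23261 - 1/142) = -169487*3303061/142 = -559825899707/142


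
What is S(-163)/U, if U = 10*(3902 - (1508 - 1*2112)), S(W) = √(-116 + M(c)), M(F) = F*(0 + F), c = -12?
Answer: √7/22530 ≈ 0.00011743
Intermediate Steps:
M(F) = F² (M(F) = F*F = F²)
S(W) = 2*√7 (S(W) = √(-116 + (-12)²) = √(-116 + 144) = √28 = 2*√7)
U = 45060 (U = 10*(3902 - (1508 - 2112)) = 10*(3902 - 1*(-604)) = 10*(3902 + 604) = 10*4506 = 45060)
S(-163)/U = (2*√7)/45060 = (2*√7)*(1/45060) = √7/22530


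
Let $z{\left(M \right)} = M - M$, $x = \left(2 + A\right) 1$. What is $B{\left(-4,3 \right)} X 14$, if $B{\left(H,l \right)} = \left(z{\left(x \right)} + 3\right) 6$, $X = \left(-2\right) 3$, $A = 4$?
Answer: $-1512$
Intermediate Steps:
$x = 6$ ($x = \left(2 + 4\right) 1 = 6 \cdot 1 = 6$)
$z{\left(M \right)} = 0$
$X = -6$
$B{\left(H,l \right)} = 18$ ($B{\left(H,l \right)} = \left(0 + 3\right) 6 = 3 \cdot 6 = 18$)
$B{\left(-4,3 \right)} X 14 = 18 \left(-6\right) 14 = \left(-108\right) 14 = -1512$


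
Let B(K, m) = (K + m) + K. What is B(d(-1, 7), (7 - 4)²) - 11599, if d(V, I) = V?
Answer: -11592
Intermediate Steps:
B(K, m) = m + 2*K
B(d(-1, 7), (7 - 4)²) - 11599 = ((7 - 4)² + 2*(-1)) - 11599 = (3² - 2) - 11599 = (9 - 2) - 11599 = 7 - 11599 = -11592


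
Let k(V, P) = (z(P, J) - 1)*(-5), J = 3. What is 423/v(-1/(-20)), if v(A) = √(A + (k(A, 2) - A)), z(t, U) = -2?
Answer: 141*√15/5 ≈ 109.22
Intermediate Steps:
k(V, P) = 15 (k(V, P) = (-2 - 1)*(-5) = -3*(-5) = 15)
v(A) = √15 (v(A) = √(A + (15 - A)) = √15)
423/v(-1/(-20)) = 423/(√15) = 423*(√15/15) = 141*√15/5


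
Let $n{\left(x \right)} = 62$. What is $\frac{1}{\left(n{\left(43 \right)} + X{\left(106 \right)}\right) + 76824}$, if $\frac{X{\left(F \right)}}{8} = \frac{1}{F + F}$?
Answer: $\frac{53}{4074960} \approx 1.3006 \cdot 10^{-5}$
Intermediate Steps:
$X{\left(F \right)} = \frac{4}{F}$ ($X{\left(F \right)} = \frac{8}{F + F} = \frac{8}{2 F} = 8 \frac{1}{2 F} = \frac{4}{F}$)
$\frac{1}{\left(n{\left(43 \right)} + X{\left(106 \right)}\right) + 76824} = \frac{1}{\left(62 + \frac{4}{106}\right) + 76824} = \frac{1}{\left(62 + 4 \cdot \frac{1}{106}\right) + 76824} = \frac{1}{\left(62 + \frac{2}{53}\right) + 76824} = \frac{1}{\frac{3288}{53} + 76824} = \frac{1}{\frac{4074960}{53}} = \frac{53}{4074960}$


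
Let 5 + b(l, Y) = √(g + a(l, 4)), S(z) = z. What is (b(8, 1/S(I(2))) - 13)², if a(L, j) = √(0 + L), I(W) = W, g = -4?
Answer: (18 - I*√2*√(2 - √2))² ≈ 322.83 - 38.966*I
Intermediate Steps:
a(L, j) = √L
b(l, Y) = -5 + √(-4 + √l)
(b(8, 1/S(I(2))) - 13)² = ((-5 + √(-4 + √8)) - 13)² = ((-5 + √(-4 + 2*√2)) - 13)² = (-18 + √(-4 + 2*√2))²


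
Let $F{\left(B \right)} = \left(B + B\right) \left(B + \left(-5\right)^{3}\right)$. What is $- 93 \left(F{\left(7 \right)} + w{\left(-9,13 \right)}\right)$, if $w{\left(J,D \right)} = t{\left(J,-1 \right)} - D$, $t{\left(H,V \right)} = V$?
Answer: $154938$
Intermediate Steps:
$w{\left(J,D \right)} = -1 - D$
$F{\left(B \right)} = 2 B \left(-125 + B\right)$ ($F{\left(B \right)} = 2 B \left(B - 125\right) = 2 B \left(-125 + B\right)$)
$- 93 \left(F{\left(7 \right)} + w{\left(-9,13 \right)}\right) = - 93 \left(2 \cdot 7 \left(-125 + 7\right) - 14\right) = - 93 \left(2 \cdot 7 \left(-118\right) - 14\right) = - 93 \left(-1652 - 14\right) = \left(-93\right) \left(-1666\right) = 154938$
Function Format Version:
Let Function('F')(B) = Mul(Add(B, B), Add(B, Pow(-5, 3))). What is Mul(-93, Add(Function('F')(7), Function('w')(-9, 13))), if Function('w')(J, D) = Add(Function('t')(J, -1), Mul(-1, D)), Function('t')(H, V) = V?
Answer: 154938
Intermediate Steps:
Function('w')(J, D) = Add(-1, Mul(-1, D))
Function('F')(B) = Mul(2, B, Add(-125, B)) (Function('F')(B) = Mul(Mul(2, B), Add(B, -125)) = Mul(Mul(2, B), Add(-125, B)) = Mul(2, B, Add(-125, B)))
Mul(-93, Add(Function('F')(7), Function('w')(-9, 13))) = Mul(-93, Add(Mul(2, 7, Add(-125, 7)), Add(-1, Mul(-1, 13)))) = Mul(-93, Add(Mul(2, 7, -118), Add(-1, -13))) = Mul(-93, Add(-1652, -14)) = Mul(-93, -1666) = 154938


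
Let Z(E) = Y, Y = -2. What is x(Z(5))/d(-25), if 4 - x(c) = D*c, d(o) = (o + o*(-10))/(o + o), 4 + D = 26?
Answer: -32/3 ≈ -10.667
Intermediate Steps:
D = 22 (D = -4 + 26 = 22)
d(o) = -9/2 (d(o) = (o - 10*o)/((2*o)) = (-9*o)*(1/(2*o)) = -9/2)
Z(E) = -2
x(c) = 4 - 22*c
x(Z(5))/d(-25) = (4 - 22*(-2))/(-9/2) = (4 + 44)*(-2/9) = 48*(-2/9) = -32/3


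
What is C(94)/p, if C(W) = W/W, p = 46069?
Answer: 1/46069 ≈ 2.1707e-5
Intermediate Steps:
C(W) = 1
C(94)/p = 1/46069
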